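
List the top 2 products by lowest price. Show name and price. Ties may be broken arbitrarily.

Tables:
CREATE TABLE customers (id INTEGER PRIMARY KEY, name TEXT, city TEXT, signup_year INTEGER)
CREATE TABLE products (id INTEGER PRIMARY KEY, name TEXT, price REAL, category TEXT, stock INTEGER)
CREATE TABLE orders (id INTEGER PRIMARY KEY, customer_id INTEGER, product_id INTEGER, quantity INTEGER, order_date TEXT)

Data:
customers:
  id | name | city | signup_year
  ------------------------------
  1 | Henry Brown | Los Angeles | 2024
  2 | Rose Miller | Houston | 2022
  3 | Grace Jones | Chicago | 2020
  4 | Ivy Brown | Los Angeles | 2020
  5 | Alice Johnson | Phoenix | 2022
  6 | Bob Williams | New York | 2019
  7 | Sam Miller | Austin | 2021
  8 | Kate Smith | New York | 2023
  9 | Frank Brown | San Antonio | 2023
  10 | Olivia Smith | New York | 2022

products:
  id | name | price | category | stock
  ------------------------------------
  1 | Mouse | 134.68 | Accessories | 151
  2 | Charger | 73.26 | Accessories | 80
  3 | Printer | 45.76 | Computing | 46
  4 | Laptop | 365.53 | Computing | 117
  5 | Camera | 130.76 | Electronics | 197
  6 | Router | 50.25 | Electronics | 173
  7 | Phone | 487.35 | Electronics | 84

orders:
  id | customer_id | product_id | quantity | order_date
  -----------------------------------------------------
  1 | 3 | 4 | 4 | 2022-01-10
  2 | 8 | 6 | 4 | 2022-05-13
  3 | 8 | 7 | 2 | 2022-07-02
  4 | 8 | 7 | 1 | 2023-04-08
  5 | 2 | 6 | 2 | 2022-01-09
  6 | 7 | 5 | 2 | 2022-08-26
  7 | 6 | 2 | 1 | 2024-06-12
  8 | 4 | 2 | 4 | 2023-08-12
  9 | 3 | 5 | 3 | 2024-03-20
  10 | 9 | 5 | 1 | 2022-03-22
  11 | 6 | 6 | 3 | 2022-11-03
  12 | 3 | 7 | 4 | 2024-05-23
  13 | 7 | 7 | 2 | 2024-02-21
SELECT name, price FROM products ORDER BY price ASC LIMIT 2

Execution result:
name | price
Printer | 45.76
Router | 50.25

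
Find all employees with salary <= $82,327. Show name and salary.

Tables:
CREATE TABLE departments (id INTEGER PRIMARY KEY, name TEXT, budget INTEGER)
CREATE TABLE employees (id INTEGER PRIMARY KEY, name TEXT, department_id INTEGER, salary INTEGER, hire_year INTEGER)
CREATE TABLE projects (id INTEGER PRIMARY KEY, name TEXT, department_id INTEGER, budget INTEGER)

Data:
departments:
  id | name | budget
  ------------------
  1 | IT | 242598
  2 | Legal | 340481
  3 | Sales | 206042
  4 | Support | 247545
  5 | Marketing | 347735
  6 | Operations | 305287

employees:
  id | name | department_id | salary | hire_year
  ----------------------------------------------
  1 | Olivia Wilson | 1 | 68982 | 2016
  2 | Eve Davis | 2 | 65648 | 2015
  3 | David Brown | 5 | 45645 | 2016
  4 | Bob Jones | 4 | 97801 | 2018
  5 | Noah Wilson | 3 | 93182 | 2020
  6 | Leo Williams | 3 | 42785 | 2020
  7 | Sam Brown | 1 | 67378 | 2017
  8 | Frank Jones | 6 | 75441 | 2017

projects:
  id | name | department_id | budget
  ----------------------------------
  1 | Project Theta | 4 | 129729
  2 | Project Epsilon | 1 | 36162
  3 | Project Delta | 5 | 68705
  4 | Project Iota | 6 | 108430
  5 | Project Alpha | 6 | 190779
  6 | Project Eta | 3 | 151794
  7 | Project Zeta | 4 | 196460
SELECT name, salary FROM employees WHERE salary <= 82327

Execution result:
name | salary
Olivia Wilson | 68982
Eve Davis | 65648
David Brown | 45645
Leo Williams | 42785
Sam Brown | 67378
Frank Jones | 75441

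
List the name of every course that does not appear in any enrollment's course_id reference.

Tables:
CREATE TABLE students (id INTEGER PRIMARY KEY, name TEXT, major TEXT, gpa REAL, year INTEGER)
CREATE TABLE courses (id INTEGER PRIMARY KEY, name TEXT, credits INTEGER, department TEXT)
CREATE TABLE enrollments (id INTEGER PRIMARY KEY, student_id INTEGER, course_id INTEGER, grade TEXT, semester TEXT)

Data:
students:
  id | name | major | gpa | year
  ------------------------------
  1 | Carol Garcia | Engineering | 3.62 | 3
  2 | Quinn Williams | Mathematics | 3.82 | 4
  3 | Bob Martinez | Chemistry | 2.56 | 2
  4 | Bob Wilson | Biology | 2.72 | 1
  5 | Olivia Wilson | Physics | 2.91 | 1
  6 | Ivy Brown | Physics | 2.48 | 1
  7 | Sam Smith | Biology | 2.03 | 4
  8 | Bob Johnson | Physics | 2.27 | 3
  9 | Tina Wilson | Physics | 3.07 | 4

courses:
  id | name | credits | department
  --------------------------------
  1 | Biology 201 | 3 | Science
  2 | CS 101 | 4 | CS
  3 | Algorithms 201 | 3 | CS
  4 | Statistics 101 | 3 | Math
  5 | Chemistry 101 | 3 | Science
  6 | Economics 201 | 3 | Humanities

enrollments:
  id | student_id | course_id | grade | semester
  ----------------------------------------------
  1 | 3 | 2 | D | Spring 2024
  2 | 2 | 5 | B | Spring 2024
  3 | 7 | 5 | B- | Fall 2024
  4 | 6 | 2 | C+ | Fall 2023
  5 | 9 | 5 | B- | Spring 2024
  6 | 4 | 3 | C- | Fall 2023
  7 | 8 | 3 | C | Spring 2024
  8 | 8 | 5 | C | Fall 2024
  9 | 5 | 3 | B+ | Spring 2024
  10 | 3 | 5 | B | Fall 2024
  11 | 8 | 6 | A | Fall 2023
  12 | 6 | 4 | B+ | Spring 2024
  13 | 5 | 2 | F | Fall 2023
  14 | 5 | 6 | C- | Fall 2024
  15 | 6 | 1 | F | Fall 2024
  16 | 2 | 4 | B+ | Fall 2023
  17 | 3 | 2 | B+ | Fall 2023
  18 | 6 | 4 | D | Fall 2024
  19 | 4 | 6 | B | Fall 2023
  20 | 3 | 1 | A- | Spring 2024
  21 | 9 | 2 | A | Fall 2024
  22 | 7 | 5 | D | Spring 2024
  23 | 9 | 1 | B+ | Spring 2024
SELECT p.name FROM courses p LEFT JOIN enrollments c ON c.course_id = p.id WHERE c.id IS NULL

Execution result:
(no rows)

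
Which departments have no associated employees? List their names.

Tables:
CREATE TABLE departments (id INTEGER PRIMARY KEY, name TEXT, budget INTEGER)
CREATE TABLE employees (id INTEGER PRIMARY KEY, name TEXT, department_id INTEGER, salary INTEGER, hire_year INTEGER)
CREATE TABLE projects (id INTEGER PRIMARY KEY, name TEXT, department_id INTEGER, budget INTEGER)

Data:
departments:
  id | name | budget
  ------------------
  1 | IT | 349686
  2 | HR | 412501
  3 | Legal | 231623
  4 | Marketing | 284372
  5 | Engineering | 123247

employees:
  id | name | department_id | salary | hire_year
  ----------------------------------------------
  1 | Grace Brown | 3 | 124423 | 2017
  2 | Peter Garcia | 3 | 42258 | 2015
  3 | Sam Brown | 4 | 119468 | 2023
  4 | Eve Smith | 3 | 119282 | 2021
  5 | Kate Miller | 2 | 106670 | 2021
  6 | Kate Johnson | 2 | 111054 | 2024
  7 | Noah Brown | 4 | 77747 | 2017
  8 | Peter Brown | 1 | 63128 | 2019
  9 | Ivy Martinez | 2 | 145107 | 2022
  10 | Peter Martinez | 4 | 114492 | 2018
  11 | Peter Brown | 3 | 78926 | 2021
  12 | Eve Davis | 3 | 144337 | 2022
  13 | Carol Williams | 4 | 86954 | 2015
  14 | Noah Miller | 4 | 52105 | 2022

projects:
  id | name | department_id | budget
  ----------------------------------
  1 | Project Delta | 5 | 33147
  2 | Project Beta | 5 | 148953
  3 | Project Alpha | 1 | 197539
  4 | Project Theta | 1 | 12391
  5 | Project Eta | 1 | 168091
SELECT p.name FROM departments p LEFT JOIN employees c ON c.department_id = p.id WHERE c.id IS NULL

Execution result:
Engineering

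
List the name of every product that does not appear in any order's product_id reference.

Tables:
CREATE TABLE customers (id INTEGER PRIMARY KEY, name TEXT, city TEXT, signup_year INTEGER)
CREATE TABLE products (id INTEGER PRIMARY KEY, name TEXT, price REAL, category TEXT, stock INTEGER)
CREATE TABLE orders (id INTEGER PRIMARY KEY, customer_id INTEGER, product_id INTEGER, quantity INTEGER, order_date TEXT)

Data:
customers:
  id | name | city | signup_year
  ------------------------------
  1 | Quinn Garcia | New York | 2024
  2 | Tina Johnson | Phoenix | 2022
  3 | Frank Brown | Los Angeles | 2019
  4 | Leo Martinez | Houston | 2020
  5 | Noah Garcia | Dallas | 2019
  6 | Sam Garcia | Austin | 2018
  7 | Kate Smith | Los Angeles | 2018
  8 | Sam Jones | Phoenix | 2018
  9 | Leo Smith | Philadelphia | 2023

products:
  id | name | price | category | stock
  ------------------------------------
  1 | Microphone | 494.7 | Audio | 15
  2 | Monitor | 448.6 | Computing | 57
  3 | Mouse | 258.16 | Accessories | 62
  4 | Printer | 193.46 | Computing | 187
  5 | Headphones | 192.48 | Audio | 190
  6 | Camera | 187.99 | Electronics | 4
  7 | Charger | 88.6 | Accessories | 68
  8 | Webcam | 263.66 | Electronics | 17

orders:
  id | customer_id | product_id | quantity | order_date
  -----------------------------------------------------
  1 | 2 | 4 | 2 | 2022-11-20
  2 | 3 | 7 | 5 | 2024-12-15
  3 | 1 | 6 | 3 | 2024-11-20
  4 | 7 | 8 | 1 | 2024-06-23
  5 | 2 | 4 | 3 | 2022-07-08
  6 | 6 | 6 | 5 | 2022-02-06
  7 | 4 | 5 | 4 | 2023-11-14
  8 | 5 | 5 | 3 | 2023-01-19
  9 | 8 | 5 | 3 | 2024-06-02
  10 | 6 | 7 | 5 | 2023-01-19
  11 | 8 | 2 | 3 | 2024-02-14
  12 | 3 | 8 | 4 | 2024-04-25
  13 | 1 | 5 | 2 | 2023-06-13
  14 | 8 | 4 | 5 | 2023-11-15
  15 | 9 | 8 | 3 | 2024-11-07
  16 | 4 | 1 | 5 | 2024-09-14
SELECT p.name FROM products p LEFT JOIN orders c ON c.product_id = p.id WHERE c.id IS NULL

Execution result:
Mouse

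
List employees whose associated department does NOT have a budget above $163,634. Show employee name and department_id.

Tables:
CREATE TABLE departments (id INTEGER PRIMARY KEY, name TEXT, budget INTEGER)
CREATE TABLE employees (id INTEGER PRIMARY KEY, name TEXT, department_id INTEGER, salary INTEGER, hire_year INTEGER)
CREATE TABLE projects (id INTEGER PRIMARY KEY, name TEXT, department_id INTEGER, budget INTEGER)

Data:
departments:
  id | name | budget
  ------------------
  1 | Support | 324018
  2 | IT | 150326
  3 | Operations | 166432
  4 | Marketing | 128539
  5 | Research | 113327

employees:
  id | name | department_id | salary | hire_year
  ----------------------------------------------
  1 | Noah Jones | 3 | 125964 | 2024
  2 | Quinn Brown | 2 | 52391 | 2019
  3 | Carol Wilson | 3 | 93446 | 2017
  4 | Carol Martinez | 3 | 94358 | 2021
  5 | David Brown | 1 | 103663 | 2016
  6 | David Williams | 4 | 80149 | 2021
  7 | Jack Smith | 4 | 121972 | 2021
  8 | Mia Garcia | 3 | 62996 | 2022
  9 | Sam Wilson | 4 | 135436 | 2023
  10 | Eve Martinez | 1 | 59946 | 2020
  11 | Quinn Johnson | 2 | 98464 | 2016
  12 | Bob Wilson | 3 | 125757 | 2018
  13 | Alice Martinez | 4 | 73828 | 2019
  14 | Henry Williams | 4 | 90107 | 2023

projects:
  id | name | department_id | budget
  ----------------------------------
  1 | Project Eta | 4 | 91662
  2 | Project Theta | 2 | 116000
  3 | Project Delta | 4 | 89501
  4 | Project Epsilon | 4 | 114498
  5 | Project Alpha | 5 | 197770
SELECT name, department_id FROM employees WHERE department_id NOT IN (SELECT id FROM departments WHERE budget > 163634)

Execution result:
name | department_id
Quinn Brown | 2
David Williams | 4
Jack Smith | 4
Sam Wilson | 4
Quinn Johnson | 2
Alice Martinez | 4
Henry Williams | 4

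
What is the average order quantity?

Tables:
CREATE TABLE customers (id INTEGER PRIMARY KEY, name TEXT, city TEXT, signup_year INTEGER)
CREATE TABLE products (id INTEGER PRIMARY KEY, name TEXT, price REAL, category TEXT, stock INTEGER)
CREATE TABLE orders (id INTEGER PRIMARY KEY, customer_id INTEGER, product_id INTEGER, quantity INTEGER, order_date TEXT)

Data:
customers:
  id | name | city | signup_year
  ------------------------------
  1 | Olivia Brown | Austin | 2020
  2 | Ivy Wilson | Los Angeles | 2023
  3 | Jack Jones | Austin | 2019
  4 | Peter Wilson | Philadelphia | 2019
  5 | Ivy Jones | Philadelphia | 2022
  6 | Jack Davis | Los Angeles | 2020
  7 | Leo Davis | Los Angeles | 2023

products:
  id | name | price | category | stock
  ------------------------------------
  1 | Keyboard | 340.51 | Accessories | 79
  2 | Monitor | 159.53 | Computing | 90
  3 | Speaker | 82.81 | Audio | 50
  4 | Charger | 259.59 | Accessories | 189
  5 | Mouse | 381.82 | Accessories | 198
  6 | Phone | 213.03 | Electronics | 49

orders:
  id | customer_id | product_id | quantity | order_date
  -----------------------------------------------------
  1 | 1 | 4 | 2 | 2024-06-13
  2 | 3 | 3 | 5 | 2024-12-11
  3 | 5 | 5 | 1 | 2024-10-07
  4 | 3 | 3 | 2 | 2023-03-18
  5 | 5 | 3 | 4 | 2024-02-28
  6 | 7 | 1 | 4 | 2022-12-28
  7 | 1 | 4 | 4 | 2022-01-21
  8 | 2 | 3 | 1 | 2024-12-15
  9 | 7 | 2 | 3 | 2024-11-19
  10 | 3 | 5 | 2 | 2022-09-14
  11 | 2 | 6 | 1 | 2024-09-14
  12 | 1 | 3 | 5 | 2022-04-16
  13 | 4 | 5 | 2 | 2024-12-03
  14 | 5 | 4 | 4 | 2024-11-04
SELECT AVG(quantity) FROM orders

Execution result:
2.86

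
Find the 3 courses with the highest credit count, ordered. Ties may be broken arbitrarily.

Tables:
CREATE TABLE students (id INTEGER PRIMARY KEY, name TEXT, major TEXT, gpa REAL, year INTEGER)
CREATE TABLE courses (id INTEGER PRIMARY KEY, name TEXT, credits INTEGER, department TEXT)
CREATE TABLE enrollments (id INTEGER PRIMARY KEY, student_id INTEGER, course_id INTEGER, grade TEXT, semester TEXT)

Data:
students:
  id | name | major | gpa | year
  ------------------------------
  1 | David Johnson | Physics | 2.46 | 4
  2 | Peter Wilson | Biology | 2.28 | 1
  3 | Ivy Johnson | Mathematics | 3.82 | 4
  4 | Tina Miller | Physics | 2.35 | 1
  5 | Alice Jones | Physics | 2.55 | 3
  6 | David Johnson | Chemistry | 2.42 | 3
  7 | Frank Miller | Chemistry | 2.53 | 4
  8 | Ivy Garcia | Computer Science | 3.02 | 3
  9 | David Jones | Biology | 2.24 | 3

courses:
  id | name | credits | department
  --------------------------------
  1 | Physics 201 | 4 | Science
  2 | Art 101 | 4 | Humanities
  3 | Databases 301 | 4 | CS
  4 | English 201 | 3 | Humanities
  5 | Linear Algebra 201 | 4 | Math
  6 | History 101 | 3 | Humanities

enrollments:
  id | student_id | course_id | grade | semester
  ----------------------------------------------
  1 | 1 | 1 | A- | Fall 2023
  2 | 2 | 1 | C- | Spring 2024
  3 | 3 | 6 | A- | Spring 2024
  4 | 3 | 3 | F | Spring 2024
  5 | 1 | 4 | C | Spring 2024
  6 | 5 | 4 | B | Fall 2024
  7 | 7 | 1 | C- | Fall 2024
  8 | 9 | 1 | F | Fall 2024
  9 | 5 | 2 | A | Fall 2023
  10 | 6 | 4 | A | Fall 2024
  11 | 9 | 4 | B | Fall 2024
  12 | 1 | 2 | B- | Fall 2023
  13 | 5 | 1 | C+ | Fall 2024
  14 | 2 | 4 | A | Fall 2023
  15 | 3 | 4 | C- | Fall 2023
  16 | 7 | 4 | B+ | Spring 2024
SELECT name, credits FROM courses ORDER BY credits DESC LIMIT 3

Execution result:
name | credits
Physics 201 | 4
Art 101 | 4
Databases 301 | 4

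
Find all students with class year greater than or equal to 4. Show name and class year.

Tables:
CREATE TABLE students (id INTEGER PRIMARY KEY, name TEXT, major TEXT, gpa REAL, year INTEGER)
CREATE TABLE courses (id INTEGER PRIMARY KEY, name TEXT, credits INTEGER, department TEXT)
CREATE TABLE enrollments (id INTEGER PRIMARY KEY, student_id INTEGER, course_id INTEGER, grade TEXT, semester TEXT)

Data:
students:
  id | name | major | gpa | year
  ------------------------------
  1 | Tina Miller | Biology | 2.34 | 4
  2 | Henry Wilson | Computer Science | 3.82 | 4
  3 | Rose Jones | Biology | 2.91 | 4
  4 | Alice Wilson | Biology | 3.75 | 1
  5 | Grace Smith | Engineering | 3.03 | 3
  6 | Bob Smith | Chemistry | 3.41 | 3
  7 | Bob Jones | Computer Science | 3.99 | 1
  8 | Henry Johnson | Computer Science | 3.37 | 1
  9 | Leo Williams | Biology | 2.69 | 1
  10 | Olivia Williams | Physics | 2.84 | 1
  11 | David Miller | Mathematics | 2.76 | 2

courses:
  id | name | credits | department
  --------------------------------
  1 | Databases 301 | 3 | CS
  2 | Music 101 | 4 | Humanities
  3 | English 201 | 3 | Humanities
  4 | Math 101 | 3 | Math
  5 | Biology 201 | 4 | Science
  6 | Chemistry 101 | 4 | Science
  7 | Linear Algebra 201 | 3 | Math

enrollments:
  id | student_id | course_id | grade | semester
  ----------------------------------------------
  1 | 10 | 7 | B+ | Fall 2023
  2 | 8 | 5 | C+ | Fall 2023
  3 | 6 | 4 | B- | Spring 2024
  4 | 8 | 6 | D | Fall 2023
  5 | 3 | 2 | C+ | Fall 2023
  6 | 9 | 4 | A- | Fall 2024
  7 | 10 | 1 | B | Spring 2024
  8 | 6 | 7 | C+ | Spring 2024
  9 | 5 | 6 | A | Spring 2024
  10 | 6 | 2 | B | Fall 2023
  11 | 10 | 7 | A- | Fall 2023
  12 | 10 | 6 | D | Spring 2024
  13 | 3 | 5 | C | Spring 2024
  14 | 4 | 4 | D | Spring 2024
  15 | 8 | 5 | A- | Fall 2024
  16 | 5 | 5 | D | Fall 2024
SELECT name, year FROM students WHERE year >= 4

Execution result:
name | year
Tina Miller | 4
Henry Wilson | 4
Rose Jones | 4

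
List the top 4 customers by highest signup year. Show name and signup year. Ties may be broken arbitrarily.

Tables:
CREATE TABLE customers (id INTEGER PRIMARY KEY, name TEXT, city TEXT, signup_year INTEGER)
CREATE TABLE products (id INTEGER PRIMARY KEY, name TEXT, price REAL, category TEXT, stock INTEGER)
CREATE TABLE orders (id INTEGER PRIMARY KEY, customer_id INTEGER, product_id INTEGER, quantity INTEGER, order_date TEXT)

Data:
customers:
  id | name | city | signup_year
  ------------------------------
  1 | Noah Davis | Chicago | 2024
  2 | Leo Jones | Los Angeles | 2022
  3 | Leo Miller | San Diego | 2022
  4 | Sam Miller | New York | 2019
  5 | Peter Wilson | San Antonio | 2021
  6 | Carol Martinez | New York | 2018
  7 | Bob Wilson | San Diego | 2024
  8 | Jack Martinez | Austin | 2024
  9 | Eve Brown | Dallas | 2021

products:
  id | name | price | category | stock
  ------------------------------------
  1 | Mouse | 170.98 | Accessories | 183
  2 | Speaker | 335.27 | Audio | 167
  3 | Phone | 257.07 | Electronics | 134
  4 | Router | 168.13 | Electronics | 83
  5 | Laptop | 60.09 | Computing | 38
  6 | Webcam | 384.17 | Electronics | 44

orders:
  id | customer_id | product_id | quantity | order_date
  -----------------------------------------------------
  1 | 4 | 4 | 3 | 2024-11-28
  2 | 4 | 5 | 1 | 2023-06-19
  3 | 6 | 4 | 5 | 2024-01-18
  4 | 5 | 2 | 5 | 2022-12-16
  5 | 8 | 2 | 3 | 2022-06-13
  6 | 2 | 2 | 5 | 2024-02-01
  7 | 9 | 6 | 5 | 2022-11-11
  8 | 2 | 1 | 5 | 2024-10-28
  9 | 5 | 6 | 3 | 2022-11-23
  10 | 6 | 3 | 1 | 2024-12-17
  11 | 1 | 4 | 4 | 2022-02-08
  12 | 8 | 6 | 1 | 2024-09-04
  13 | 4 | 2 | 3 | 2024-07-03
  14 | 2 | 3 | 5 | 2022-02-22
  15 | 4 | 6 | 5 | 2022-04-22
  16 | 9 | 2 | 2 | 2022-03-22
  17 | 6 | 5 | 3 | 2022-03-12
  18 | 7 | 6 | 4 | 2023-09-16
SELECT name, signup_year FROM customers ORDER BY signup_year DESC LIMIT 4

Execution result:
name | signup_year
Noah Davis | 2024
Bob Wilson | 2024
Jack Martinez | 2024
Leo Jones | 2022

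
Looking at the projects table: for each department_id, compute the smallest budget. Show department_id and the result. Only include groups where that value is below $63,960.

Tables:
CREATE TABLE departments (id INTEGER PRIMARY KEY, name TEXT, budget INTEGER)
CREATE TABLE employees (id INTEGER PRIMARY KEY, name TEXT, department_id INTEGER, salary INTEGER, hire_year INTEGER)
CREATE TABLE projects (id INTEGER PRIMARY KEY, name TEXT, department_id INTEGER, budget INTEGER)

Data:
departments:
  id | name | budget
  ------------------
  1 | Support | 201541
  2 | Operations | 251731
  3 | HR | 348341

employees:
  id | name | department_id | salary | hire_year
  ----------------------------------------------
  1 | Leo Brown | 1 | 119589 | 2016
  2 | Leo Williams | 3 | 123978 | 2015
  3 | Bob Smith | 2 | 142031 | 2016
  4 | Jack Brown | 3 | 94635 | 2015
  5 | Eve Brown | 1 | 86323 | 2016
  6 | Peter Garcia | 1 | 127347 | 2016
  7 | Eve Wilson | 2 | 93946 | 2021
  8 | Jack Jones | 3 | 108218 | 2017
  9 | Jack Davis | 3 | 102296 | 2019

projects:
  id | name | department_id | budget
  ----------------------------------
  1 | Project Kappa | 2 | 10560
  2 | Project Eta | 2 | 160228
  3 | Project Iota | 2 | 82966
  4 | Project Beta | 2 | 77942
SELECT department_id, MIN(budget) AS min_budget FROM projects GROUP BY department_id HAVING MIN(budget) < 63960

Execution result:
department_id | min_budget
2 | 10560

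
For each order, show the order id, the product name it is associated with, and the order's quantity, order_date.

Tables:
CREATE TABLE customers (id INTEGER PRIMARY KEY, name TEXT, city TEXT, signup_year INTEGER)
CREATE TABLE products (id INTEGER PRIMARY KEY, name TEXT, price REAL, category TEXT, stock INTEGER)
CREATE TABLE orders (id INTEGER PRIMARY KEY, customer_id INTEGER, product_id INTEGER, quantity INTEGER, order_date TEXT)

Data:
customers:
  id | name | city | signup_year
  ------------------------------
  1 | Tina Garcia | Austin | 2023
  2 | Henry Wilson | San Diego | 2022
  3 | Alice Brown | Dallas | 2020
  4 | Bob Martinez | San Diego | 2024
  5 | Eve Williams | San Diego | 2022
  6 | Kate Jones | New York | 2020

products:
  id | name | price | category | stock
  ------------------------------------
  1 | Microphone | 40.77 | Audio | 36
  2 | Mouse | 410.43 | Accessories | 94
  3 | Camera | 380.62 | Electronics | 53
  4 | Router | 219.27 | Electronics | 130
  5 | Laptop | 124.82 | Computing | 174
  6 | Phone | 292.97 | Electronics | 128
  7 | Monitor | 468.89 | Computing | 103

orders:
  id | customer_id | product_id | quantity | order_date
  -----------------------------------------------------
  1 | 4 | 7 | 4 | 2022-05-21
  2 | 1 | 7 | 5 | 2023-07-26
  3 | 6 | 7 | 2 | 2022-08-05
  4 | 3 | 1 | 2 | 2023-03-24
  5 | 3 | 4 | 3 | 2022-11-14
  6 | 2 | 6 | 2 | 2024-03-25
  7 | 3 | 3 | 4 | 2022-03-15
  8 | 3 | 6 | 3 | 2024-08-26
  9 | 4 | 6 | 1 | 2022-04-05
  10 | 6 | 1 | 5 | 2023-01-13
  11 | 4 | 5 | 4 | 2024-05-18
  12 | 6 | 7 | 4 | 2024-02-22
SELECT c.id, p.name AS product, c.quantity, c.order_date FROM orders c JOIN products p ON c.product_id = p.id

Execution result:
id | product | quantity | order_date
1 | Monitor | 4 | 2022-05-21
2 | Monitor | 5 | 2023-07-26
3 | Monitor | 2 | 2022-08-05
4 | Microphone | 2 | 2023-03-24
5 | Router | 3 | 2022-11-14
6 | Phone | 2 | 2024-03-25
7 | Camera | 4 | 2022-03-15
8 | Phone | 3 | 2024-08-26
9 | Phone | 1 | 2022-04-05
10 | Microphone | 5 | 2023-01-13
11 | Laptop | 4 | 2024-05-18
12 | Monitor | 4 | 2024-02-22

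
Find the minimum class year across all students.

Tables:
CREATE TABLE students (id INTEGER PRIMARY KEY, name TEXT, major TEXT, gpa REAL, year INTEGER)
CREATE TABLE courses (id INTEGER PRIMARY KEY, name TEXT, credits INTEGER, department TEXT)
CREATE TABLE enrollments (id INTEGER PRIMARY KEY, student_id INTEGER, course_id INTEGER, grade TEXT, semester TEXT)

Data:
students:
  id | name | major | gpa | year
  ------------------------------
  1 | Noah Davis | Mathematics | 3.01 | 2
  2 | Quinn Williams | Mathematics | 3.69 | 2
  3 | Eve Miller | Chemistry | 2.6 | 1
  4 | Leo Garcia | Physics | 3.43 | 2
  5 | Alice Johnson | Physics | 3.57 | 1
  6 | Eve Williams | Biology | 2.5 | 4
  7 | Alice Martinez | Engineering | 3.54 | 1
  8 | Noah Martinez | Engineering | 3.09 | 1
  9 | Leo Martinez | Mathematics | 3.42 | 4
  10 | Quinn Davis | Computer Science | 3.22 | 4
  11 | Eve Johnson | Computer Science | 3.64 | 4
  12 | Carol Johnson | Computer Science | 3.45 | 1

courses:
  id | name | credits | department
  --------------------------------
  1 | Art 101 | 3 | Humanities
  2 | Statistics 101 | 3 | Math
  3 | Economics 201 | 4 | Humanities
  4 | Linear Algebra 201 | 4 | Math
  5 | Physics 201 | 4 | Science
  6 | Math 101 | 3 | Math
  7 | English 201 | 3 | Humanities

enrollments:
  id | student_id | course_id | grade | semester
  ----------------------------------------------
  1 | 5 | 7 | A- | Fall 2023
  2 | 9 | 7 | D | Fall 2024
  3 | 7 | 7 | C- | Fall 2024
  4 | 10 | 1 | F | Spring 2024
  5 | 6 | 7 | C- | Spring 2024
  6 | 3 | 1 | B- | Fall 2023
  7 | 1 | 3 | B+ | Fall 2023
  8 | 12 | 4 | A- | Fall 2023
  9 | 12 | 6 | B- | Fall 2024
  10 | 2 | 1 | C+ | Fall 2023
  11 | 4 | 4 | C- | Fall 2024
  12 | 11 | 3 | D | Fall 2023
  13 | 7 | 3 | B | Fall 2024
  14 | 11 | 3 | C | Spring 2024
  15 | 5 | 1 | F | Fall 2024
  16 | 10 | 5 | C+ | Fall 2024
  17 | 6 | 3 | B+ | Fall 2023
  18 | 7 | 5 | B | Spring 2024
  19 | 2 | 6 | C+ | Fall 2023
SELECT MIN(year) FROM students

Execution result:
1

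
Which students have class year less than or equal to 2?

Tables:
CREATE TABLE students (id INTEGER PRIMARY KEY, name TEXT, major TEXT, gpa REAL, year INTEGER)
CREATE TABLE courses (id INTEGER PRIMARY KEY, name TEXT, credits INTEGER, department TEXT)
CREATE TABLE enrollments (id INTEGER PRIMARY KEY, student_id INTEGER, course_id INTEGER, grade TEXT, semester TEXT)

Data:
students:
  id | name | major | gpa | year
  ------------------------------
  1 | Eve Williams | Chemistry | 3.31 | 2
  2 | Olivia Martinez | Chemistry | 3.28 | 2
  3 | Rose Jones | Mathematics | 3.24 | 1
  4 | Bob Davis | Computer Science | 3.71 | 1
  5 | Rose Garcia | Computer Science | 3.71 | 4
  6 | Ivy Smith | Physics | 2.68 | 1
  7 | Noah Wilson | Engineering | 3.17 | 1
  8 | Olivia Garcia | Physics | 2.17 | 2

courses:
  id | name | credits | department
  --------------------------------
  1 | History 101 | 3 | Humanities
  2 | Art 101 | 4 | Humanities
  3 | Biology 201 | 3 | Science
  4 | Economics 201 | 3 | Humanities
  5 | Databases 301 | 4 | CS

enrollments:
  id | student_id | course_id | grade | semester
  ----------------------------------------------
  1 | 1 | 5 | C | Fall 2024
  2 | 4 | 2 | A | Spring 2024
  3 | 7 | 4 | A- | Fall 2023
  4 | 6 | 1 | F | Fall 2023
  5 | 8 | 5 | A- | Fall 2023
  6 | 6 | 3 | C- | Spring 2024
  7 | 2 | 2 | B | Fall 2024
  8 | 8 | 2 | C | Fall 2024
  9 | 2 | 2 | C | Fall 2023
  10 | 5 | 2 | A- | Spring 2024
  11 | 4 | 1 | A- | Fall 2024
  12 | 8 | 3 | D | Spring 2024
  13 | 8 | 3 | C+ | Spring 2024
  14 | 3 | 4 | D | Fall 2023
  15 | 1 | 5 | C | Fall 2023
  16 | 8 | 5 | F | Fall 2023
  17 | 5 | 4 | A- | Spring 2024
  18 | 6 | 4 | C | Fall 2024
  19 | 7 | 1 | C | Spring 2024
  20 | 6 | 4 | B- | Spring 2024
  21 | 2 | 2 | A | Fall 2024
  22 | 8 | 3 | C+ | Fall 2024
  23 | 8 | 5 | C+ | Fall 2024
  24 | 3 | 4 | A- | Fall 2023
SELECT name, year FROM students WHERE year <= 2

Execution result:
name | year
Eve Williams | 2
Olivia Martinez | 2
Rose Jones | 1
Bob Davis | 1
Ivy Smith | 1
Noah Wilson | 1
Olivia Garcia | 2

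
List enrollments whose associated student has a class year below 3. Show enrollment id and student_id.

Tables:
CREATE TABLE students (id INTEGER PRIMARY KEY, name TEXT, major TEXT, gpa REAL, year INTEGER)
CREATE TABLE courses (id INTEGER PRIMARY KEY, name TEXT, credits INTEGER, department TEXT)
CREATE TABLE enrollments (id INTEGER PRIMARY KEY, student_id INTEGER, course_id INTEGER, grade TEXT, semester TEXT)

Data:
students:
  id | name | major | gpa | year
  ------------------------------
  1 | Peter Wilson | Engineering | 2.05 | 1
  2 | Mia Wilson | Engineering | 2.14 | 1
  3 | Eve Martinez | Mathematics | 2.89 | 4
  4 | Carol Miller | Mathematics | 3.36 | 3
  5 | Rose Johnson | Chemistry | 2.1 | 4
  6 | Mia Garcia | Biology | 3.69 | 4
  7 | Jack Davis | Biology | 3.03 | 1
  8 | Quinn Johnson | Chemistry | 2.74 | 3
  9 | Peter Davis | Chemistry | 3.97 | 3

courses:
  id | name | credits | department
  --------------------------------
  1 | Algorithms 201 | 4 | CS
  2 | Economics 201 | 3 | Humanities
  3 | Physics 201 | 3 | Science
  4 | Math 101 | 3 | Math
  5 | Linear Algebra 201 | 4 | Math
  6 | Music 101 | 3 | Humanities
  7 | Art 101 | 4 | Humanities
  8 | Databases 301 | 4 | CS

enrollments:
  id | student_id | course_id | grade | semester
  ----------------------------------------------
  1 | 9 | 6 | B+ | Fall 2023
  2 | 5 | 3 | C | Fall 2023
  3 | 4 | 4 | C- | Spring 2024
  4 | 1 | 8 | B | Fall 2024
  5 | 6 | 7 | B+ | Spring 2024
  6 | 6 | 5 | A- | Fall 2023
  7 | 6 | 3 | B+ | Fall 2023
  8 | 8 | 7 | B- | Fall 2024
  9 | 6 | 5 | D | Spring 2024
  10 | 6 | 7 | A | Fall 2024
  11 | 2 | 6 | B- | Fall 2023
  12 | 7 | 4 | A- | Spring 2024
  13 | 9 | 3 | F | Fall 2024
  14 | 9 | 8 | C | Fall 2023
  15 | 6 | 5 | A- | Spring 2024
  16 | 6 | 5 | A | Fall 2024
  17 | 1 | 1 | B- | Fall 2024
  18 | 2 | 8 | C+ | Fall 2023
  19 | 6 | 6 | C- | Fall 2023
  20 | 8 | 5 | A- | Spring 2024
SELECT id, student_id FROM enrollments WHERE student_id IN (SELECT id FROM students WHERE year < 3)

Execution result:
id | student_id
4 | 1
11 | 2
12 | 7
17 | 1
18 | 2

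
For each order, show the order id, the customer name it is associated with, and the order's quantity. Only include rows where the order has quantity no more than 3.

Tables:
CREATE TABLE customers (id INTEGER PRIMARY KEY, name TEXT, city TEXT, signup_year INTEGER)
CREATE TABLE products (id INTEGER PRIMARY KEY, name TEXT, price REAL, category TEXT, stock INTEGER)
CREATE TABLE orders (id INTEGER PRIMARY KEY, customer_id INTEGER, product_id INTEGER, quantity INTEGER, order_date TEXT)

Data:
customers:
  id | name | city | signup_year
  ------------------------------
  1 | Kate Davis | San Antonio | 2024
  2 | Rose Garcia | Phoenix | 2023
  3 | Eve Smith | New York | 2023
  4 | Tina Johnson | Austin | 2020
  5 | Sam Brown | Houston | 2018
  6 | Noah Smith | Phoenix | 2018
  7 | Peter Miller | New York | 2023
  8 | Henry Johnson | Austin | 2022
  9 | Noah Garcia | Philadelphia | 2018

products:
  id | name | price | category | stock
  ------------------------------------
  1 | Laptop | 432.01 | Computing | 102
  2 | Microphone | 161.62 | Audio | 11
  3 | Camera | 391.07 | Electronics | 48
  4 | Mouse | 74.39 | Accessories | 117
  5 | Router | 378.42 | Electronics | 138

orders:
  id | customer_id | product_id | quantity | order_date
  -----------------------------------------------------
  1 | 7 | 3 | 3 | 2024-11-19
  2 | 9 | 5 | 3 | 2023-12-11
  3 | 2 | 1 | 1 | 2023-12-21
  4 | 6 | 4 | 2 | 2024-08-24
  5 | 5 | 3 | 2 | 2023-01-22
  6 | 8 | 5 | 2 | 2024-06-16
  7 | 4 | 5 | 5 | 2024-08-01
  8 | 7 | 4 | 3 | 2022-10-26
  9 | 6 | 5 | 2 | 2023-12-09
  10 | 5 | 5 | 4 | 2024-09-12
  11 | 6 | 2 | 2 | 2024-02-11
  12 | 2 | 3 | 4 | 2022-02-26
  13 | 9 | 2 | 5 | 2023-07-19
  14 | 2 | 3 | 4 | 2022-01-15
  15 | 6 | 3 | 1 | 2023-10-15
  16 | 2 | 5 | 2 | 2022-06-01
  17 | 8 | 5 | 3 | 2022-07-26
SELECT c.id, p.name AS customer, c.quantity FROM orders c JOIN customers p ON c.customer_id = p.id WHERE c.quantity <= 3

Execution result:
id | customer | quantity
1 | Peter Miller | 3
2 | Noah Garcia | 3
3 | Rose Garcia | 1
4 | Noah Smith | 2
5 | Sam Brown | 2
6 | Henry Johnson | 2
8 | Peter Miller | 3
9 | Noah Smith | 2
11 | Noah Smith | 2
15 | Noah Smith | 1
16 | Rose Garcia | 2
17 | Henry Johnson | 3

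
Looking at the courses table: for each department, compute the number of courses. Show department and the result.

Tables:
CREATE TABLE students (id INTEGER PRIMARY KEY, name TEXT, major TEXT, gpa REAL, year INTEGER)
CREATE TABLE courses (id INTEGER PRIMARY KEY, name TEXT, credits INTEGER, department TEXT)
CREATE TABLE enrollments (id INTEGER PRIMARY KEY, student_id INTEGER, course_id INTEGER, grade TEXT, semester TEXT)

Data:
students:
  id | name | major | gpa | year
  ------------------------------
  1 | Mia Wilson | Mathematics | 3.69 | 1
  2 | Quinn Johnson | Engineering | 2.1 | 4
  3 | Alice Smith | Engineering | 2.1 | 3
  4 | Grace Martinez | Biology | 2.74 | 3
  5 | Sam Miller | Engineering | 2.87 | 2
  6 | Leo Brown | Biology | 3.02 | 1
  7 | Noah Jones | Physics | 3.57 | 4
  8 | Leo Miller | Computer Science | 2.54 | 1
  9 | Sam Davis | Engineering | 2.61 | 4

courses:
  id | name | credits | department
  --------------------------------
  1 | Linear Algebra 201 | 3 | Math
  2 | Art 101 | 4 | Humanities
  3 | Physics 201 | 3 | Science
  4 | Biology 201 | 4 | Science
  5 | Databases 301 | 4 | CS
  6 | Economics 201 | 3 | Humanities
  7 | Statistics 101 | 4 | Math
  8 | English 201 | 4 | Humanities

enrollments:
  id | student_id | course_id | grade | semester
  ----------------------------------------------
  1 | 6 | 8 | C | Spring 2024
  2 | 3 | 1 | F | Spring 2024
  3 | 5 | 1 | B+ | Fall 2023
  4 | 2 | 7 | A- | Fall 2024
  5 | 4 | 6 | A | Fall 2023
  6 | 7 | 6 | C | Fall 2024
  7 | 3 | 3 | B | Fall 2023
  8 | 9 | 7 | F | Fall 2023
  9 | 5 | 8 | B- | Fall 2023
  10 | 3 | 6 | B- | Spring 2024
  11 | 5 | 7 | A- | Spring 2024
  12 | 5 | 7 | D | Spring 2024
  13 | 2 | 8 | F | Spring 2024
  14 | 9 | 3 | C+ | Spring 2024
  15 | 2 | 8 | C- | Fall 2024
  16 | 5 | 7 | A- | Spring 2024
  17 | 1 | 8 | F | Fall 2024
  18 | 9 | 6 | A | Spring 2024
SELECT department, COUNT(*) AS n FROM courses GROUP BY department

Execution result:
department | n
CS | 1
Humanities | 3
Math | 2
Science | 2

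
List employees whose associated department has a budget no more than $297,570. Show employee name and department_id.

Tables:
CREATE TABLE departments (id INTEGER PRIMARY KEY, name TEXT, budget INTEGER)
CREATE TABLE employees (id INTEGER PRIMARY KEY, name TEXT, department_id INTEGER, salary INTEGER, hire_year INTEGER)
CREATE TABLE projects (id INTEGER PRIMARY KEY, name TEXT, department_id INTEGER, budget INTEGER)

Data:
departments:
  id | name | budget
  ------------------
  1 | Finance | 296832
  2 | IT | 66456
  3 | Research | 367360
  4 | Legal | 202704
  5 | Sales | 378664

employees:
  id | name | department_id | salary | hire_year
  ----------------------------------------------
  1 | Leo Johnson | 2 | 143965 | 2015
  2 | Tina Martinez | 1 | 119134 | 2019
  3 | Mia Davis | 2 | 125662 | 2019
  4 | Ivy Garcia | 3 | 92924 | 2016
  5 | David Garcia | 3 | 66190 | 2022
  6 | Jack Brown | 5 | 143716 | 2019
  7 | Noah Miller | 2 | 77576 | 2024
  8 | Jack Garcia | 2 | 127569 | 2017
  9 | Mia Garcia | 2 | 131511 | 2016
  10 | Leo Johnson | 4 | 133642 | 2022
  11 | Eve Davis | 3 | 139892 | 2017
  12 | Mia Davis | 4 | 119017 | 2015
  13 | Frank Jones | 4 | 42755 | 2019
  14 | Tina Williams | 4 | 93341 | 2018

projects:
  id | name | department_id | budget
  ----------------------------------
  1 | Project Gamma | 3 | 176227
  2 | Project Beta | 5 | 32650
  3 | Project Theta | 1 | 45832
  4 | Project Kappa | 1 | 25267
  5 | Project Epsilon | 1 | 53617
SELECT name, department_id FROM employees WHERE department_id IN (SELECT id FROM departments WHERE budget <= 297570)

Execution result:
name | department_id
Leo Johnson | 2
Tina Martinez | 1
Mia Davis | 2
Noah Miller | 2
Jack Garcia | 2
Mia Garcia | 2
Leo Johnson | 4
Mia Davis | 4
Frank Jones | 4
Tina Williams | 4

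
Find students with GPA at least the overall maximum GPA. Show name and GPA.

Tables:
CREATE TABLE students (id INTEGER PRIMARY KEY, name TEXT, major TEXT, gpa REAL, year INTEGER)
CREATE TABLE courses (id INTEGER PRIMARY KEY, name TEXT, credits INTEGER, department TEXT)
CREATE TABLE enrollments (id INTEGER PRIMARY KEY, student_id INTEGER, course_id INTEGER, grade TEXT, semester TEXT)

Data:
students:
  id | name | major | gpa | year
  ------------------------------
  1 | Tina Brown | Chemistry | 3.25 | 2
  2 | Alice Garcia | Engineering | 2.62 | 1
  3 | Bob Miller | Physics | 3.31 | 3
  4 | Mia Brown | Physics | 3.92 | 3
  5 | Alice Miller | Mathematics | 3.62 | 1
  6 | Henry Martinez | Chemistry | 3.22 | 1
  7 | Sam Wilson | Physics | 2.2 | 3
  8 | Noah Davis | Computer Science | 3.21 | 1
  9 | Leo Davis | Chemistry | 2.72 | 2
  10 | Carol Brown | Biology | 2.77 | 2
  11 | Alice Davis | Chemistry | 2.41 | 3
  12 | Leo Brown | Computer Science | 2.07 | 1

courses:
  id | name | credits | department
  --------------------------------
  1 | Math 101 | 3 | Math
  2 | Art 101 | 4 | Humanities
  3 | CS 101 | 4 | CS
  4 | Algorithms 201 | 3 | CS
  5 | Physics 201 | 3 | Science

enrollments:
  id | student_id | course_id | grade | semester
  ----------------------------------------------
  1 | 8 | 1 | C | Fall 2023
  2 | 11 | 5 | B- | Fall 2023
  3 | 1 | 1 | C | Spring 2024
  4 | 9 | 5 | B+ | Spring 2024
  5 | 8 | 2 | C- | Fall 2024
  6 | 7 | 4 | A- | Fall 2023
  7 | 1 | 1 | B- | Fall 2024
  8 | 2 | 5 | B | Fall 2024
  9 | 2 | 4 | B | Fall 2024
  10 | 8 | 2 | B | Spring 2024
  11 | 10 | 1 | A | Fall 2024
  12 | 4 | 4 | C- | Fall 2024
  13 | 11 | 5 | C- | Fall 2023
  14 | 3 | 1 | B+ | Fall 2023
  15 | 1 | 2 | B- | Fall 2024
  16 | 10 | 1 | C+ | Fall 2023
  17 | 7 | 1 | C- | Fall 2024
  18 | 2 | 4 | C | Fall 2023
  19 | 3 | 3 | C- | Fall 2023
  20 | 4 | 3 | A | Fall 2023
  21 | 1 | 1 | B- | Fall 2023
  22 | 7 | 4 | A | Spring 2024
SELECT name, gpa FROM students WHERE gpa >= (SELECT MAX(gpa) FROM students)

Execution result:
name | gpa
Mia Brown | 3.92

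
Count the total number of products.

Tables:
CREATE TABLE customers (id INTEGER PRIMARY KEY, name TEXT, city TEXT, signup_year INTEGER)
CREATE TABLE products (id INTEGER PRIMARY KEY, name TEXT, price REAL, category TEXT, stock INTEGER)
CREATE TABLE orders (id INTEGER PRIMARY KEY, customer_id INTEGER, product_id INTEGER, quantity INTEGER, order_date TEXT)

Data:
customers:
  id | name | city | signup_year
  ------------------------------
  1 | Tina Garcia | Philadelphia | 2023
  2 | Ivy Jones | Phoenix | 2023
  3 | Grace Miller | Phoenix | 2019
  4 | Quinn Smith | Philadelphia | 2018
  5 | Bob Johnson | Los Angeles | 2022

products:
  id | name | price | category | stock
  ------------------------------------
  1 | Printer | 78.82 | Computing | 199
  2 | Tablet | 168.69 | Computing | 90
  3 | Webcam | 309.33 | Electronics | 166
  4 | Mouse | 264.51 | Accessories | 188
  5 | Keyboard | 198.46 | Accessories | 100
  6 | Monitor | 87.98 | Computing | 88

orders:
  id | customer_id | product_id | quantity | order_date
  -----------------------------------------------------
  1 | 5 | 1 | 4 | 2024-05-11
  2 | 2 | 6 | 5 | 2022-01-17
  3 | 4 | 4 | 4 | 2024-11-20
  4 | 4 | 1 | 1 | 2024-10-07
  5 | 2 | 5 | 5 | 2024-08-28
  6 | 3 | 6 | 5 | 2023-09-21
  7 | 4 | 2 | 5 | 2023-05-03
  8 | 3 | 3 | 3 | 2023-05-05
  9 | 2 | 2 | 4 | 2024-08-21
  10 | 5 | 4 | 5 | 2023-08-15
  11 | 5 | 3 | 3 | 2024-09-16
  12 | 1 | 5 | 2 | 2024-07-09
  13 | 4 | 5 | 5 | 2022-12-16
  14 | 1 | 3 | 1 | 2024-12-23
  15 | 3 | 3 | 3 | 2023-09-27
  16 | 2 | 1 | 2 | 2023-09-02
SELECT COUNT(*) FROM products

Execution result:
6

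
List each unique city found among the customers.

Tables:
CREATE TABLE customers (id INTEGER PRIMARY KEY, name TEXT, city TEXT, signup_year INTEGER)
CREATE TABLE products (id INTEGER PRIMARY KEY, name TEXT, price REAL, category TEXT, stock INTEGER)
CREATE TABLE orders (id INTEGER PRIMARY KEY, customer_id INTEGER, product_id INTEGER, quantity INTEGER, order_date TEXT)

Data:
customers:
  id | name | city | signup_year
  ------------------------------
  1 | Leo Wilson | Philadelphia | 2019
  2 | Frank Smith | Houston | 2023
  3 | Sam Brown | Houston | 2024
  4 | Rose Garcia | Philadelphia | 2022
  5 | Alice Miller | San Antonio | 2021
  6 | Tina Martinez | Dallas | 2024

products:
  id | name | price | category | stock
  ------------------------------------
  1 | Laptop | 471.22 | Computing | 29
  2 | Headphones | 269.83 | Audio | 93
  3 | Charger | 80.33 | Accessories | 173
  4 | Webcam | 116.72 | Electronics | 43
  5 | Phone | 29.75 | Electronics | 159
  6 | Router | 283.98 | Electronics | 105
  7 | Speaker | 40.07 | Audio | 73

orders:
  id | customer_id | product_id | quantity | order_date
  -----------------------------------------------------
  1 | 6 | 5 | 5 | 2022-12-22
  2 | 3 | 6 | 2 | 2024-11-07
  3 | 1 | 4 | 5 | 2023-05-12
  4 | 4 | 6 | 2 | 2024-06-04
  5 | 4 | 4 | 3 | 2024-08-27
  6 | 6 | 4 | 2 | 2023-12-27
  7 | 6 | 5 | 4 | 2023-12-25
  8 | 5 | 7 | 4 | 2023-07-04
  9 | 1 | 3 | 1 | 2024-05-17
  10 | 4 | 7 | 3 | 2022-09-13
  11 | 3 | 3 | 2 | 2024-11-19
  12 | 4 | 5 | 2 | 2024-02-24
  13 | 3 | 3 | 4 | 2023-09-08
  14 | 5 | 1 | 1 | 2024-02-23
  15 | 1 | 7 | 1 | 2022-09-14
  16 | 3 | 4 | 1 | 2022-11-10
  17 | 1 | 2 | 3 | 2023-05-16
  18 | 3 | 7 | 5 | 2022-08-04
SELECT DISTINCT city FROM customers

Execution result:
city
Philadelphia
Houston
San Antonio
Dallas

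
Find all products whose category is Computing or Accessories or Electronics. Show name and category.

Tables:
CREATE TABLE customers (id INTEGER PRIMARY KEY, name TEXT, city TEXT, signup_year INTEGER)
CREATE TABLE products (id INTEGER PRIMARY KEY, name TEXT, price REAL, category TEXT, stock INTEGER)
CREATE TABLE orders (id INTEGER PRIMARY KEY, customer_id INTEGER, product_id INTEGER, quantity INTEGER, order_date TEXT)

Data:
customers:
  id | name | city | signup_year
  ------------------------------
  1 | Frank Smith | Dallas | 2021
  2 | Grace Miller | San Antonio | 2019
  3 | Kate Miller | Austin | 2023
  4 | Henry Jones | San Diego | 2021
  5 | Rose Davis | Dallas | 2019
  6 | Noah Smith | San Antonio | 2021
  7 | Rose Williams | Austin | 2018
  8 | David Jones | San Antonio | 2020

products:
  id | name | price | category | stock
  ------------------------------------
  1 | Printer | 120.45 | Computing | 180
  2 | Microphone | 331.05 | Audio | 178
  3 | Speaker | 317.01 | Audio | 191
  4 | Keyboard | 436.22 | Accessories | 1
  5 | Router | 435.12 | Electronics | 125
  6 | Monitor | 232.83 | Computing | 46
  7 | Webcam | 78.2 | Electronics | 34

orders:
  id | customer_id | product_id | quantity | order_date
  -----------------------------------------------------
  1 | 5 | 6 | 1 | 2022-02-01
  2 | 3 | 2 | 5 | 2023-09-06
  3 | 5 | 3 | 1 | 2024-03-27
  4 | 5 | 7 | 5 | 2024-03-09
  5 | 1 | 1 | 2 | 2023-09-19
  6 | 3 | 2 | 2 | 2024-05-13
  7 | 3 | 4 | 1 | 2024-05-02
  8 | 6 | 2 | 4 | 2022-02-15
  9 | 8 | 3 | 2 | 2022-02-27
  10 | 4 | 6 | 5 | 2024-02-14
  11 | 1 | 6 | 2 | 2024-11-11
SELECT name, category FROM products WHERE category IN ('Computing', 'Accessories', 'Electronics')

Execution result:
name | category
Printer | Computing
Keyboard | Accessories
Router | Electronics
Monitor | Computing
Webcam | Electronics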